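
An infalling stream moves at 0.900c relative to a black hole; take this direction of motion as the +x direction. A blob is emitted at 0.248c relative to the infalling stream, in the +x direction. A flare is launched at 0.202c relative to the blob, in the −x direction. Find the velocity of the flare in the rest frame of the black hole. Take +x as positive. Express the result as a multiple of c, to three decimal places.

+0.909c

Apply u = (u' + v)/(1 + u'v/c²) successively, working outward toward the black hole.
Start: velocity of the infalling stream relative to the black hole = 0.9000c.
Compose with the blob (u' = 0.248 in the infalling stream frame): u_1 = (0.248 + 0.900) / (1 + 0.248·0.900) = 1.1480/1.2232 = 0.9385.
Compose with the flare (u' = -0.202 in the blob frame): u_2 = (-0.202 + 0.939) / (1 + (-0.202)·0.939) = 0.7365/0.8104 = 0.9088.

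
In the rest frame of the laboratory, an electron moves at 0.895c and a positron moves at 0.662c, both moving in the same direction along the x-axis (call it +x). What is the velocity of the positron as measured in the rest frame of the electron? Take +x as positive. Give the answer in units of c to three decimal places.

β_A = 0.895, β_B = 0.662.
Transform to A's frame with the inverse velocity-addition law: u' = (u − v)/(1 − uv/c²), taking u = β_B and v = β_A.
u' = (0.662 − 0.895) / (1 − (0.895)(0.662)) = -0.2330/0.4075 = -0.5718.

-0.572c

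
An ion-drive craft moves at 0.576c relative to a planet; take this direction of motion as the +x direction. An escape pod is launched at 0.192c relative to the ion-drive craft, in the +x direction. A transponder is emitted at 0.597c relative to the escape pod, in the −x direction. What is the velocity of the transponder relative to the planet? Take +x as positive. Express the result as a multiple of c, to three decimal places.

+0.161c

Apply u = (u' + v)/(1 + u'v/c²) successively, working outward toward the planet.
Start: velocity of the ion-drive craft relative to the planet = 0.5760c.
Compose with the escape pod (u' = 0.192 in the ion-drive craft frame): u_1 = (0.192 + 0.576) / (1 + 0.192·0.576) = 0.7680/1.1106 = 0.6915.
Compose with the transponder (u' = -0.597 in the escape pod frame): u_2 = (-0.597 + 0.692) / (1 + (-0.597)·0.692) = 0.0945/0.5872 = 0.1610.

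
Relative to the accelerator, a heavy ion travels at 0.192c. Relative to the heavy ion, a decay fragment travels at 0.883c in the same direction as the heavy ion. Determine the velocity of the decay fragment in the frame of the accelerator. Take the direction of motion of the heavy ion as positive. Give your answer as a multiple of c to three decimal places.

0.919c

With v = 0.192 and u' = 0.883 (in units of c),
u = (u' + v)/(1 + u'v/c²):
u = (0.883 + 0.192) / (1 + 0.883·0.192) = 1.0750/1.1695 = 0.9192
(Galilean addition would give +1.075c, exceeding c.)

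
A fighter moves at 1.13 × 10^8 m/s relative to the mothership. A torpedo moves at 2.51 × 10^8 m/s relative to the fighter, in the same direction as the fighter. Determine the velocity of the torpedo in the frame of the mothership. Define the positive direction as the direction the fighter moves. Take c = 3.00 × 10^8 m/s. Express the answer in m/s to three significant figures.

In units of c (dividing by 3.00 × 10^8 m/s): v = 0.377, u' = 0.837.
u = (u' + v)/(1 + u'v/c²):
u = (0.837 + 0.377) / (1 + 0.837·0.377) = 1.2133/1.3151 = 0.9226
Converting back: u = 0.9226 × 3.00 × 10^8 m/s.

2.77 × 10^8 m/s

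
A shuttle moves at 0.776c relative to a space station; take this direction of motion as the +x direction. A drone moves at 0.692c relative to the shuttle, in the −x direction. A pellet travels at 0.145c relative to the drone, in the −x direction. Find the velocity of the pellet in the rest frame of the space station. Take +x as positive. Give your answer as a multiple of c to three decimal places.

Apply u = (u' + v)/(1 + u'v/c²) successively, working outward toward the space station.
Start: velocity of the shuttle relative to the space station = 0.7760c.
Compose with the drone (u' = -0.692 in the shuttle frame): u_1 = (-0.692 + 0.776) / (1 + (-0.692)·0.776) = 0.0840/0.4630 = 0.1814.
Compose with the pellet (u' = -0.145 in the drone frame): u_2 = (-0.145 + 0.181) / (1 + (-0.145)·0.181) = 0.0364/0.9737 = 0.0374.

+0.037c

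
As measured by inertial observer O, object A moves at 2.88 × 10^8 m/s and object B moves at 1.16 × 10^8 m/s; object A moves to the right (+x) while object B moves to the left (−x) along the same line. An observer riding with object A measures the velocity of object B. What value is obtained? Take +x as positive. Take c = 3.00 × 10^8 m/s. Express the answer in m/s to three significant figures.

-2.95 × 10^8 m/s

β_A = 0.960, β_B = -0.387 (dividing each by c = 3.00 × 10^8 m/s).
Transform to A's frame with the inverse velocity-addition law: u' = (u − v)/(1 − uv/c²), taking u = β_B and v = β_A.
u' = (-0.387 − 0.960) / (1 − (0.960)(-0.387)) = -1.3467/1.3712 = -0.9821.
u' = -0.9821 × 3.00 × 10^8 m/s.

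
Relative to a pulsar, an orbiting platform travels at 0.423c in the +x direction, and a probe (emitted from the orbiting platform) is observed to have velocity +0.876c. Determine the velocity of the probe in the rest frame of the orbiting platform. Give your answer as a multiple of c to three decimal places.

Invert the composition law: u' = (u − v)/(1 − uv/c²).
u' = (0.876 − 0.423) / (1 − (0.876)(0.423)) = 0.4530/0.6295 = 0.7197.

+0.720c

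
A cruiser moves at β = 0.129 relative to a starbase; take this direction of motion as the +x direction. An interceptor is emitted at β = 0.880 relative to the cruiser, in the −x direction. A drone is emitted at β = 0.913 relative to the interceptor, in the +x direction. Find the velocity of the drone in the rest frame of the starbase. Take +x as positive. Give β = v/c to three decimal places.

Apply u = (u' + v)/(1 + u'v/c²) successively, working outward toward the starbase.
Start: velocity of the cruiser relative to the starbase = 0.1290c.
Compose with the interceptor (u' = -0.880 in the cruiser frame): u_1 = (-0.880 + 0.129) / (1 + (-0.880)·0.129) = -0.7510/0.8865 = -0.8472.
Compose with the drone (u' = 0.913 in the interceptor frame): u_2 = (0.913 + (-0.847)) / (1 + 0.913·(-0.847)) = 0.0658/0.2265 = 0.2906.

β = +0.291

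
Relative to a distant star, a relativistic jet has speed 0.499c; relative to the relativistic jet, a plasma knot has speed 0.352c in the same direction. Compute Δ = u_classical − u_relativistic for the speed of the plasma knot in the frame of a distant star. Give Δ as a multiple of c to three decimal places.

Galilean: u_cl = 0.352 + 0.499 = 0.8510.
Relativistic: u_rel = (0.352 + 0.499) / (1 + 0.352·0.499) = 0.8510/1.1756 = 0.7239.
Δ = 0.8510 − 0.7239 = 0.1271.

Δ = 0.127c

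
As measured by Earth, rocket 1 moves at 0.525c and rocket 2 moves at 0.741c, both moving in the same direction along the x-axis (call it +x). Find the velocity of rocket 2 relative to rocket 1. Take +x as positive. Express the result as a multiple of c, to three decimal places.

β_A = 0.525, β_B = 0.741.
Transform to A's frame with the inverse velocity-addition law: u' = (u − v)/(1 − uv/c²), taking u = β_B and v = β_A.
u' = (0.741 − 0.525) / (1 − (0.525)(0.741)) = 0.2160/0.6110 = 0.3535.

+0.354c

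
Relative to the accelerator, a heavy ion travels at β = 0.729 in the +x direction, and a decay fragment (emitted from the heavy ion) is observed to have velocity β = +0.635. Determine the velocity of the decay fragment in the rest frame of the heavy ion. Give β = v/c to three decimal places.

β = -0.175

Invert the composition law: u' = (u − v)/(1 − uv/c²).
u' = (0.635 − 0.729) / (1 − (0.635)(0.729)) = -0.0940/0.5371 = -0.1750.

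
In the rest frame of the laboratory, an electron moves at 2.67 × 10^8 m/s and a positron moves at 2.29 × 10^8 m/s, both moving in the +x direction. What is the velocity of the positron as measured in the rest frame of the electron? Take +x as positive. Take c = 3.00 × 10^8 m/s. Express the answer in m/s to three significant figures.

β_A = 0.890, β_B = 0.763 (dividing each by c = 3.00 × 10^8 m/s).
Transform to A's frame with the inverse velocity-addition law: u' = (u − v)/(1 − uv/c²), taking u = β_B and v = β_A.
u' = (0.763 − 0.890) / (1 − (0.890)(0.763)) = -0.1267/0.3206 = -0.3951.
u' = -0.3951 × 3.00 × 10^8 m/s.

-1.19 × 10^8 m/s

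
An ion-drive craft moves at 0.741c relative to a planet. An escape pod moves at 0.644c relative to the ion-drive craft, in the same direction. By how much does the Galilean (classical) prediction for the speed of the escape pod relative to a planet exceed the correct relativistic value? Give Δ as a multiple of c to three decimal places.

Galilean: u_cl = 0.644 + 0.741 = 1.3850.
Relativistic: u_rel = (0.644 + 0.741) / (1 + 0.644·0.741) = 1.3850/1.4772 = 0.9376.
Δ = 1.3850 − 0.9376 = 0.4474.
(The classical prediction exceeds c; the relativistic result does not.)

Δ = 0.447c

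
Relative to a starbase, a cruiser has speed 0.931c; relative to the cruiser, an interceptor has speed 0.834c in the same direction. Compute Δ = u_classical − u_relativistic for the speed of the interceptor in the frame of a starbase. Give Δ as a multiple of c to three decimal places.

Δ = 0.771c

Galilean: u_cl = 0.834 + 0.931 = 1.7650.
Relativistic: u_rel = (0.834 + 0.931) / (1 + 0.834·0.931) = 1.7650/1.7765 = 0.9936.
Δ = 1.7650 − 0.9936 = 0.7714.
(The classical prediction exceeds c; the relativistic result does not.)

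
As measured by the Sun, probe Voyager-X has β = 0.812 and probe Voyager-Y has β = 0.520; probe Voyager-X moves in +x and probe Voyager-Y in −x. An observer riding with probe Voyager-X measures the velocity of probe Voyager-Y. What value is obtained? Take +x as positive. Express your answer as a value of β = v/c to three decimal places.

β = -0.937

β_A = 0.812, β_B = -0.520.
Transform to A's frame with the inverse velocity-addition law: u' = (u − v)/(1 − uv/c²), taking u = β_B and v = β_A.
u' = (-0.520 − 0.812) / (1 − (0.812)(-0.520)) = -1.3320/1.4222 = -0.9366.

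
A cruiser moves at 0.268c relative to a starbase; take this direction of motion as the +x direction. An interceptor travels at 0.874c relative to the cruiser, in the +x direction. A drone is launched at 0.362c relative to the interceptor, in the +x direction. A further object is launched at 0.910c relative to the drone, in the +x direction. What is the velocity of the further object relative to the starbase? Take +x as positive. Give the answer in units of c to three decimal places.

Apply u = (u' + v)/(1 + u'v/c²) successively, working outward toward the starbase.
Start: velocity of the cruiser relative to the starbase = 0.2680c.
Compose with the interceptor (u' = 0.874 in the cruiser frame): u_1 = (0.874 + 0.268) / (1 + 0.874·0.268) = 1.1420/1.2342 = 0.9253.
Compose with the drone (u' = 0.362 in the interceptor frame): u_2 = (0.362 + 0.925) / (1 + 0.362·0.925) = 1.2873/1.3349 = 0.9643.
Compose with the further object (u' = 0.910 in the drone frame): u_3 = (0.910 + 0.964) / (1 + 0.910·0.964) = 1.8743/1.8775 = 0.9983.

0.998c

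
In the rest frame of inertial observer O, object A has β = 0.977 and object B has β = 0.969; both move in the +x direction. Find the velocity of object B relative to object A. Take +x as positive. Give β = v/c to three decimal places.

β_A = 0.977, β_B = 0.969.
Transform to A's frame with the inverse velocity-addition law: u' = (u − v)/(1 − uv/c²), taking u = β_B and v = β_A.
u' = (0.969 − 0.977) / (1 − (0.977)(0.969)) = -0.0080/0.0533 = -0.1501.

β = -0.150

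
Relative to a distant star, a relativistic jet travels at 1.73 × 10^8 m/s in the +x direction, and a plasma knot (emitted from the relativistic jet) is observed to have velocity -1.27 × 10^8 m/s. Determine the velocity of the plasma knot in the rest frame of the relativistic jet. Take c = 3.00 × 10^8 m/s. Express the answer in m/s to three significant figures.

-2.41 × 10^8 m/s

v = 0.577c, u = -0.423c.
Invert the composition law: u' = (u − v)/(1 − uv/c²).
u' = (-0.423 − 0.577) / (1 − (-0.423)(0.577)) = -1.0000/1.2441 = -0.8038.
u' = -0.8038 × 3.00 × 10^8 m/s.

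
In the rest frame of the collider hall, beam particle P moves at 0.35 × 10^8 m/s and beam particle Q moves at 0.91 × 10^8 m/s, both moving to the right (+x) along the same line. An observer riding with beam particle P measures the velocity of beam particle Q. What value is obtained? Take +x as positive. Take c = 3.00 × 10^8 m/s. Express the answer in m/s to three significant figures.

β_A = 0.117, β_B = 0.303 (dividing each by c = 3.00 × 10^8 m/s).
Transform to A's frame with the inverse velocity-addition law: u' = (u − v)/(1 − uv/c²), taking u = β_B and v = β_A.
u' = (0.303 − 0.117) / (1 − (0.117)(0.303)) = 0.1867/0.9646 = 0.1935.
u' = 0.1935 × 3.00 × 10^8 m/s.

+5.81 × 10^7 m/s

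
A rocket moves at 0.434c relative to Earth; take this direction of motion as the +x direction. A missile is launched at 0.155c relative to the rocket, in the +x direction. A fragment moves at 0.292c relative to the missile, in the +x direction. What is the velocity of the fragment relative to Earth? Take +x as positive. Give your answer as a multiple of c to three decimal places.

0.727c

Apply u = (u' + v)/(1 + u'v/c²) successively, working outward toward Earth.
Start: velocity of the rocket relative to Earth = 0.4340c.
Compose with the missile (u' = 0.155 in the rocket frame): u_1 = (0.155 + 0.434) / (1 + 0.155·0.434) = 0.5890/1.0673 = 0.5519.
Compose with the fragment (u' = 0.292 in the missile frame): u_2 = (0.292 + 0.552) / (1 + 0.292·0.552) = 0.8439/1.1611 = 0.7268.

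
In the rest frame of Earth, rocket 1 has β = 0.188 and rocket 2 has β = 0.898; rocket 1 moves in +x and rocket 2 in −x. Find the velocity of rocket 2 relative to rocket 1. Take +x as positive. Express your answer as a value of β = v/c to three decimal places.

β_A = 0.188, β_B = -0.898.
Transform to A's frame with the inverse velocity-addition law: u' = (u − v)/(1 − uv/c²), taking u = β_B and v = β_A.
u' = (-0.898 − 0.188) / (1 − (0.188)(-0.898)) = -1.0860/1.1688 = -0.9291.

β = -0.929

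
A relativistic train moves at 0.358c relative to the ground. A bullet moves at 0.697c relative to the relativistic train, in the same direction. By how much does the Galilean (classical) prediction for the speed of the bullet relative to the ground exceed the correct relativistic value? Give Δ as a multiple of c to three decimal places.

Δ = 0.211c

Galilean: u_cl = 0.697 + 0.358 = 1.0550.
Relativistic: u_rel = (0.697 + 0.358) / (1 + 0.697·0.358) = 1.0550/1.2495 = 0.8443.
Δ = 1.0550 − 0.8443 = 0.2107.
(The classical prediction exceeds c; the relativistic result does not.)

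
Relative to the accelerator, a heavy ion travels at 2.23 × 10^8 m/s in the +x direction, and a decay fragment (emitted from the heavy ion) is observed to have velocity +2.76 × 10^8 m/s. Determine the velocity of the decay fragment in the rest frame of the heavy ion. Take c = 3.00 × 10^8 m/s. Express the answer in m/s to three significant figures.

v = 0.743c, u = 0.920c.
Invert the composition law: u' = (u − v)/(1 − uv/c²).
u' = (0.920 − 0.743) / (1 − (0.920)(0.743)) = 0.1767/0.3161 = 0.5588.
u' = 0.5588 × 3.00 × 10^8 m/s.

+1.68 × 10^8 m/s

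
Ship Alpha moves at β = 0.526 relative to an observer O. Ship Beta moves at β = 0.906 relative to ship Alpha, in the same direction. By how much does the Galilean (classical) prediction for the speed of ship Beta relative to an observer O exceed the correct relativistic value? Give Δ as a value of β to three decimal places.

Δ = 0.462

Galilean: u_cl = 0.906 + 0.526 = 1.4320.
Relativistic: u_rel = (0.906 + 0.526) / (1 + 0.906·0.526) = 1.4320/1.4766 = 0.9698.
Δ = 1.4320 − 0.9698 = 0.4622.
(The classical prediction exceeds c; the relativistic result does not.)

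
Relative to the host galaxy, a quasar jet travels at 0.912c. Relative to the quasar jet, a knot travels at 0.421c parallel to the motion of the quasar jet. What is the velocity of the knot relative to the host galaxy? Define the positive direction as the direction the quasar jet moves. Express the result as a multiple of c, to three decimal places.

0.963c

With v = 0.912 and u' = 0.421 (in units of c),
u = (u' + v)/(1 + u'v/c²):
u = (0.421 + 0.912) / (1 + 0.421·0.912) = 1.3330/1.3840 = 0.9632
(Galilean addition would give +1.333c, exceeding c.)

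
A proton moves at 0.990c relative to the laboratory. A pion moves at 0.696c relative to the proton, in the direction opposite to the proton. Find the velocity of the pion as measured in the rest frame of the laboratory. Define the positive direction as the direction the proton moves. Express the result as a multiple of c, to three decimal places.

With v = 0.990 and u' = -0.696 (in units of c),
u = (u' + v)/(1 + u'v/c²):
u = (-0.696 + 0.990) / (1 + (-0.696)·0.990) = 0.2940/0.3110 = 0.9455

+0.945c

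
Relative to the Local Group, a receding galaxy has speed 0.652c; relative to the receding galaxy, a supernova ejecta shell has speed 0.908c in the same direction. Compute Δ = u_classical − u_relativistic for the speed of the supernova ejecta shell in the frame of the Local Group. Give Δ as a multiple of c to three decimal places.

Galilean: u_cl = 0.908 + 0.652 = 1.5600.
Relativistic: u_rel = (0.908 + 0.652) / (1 + 0.908·0.652) = 1.5600/1.5920 = 0.9799.
Δ = 1.5600 − 0.9799 = 0.5801.
(The classical prediction exceeds c; the relativistic result does not.)

Δ = 0.580c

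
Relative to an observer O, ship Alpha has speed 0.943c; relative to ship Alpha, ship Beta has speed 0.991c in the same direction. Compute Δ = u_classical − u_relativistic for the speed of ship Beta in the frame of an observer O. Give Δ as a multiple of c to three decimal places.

Δ = 0.934c

Galilean: u_cl = 0.991 + 0.943 = 1.9340.
Relativistic: u_rel = (0.991 + 0.943) / (1 + 0.991·0.943) = 1.9340/1.9345 = 0.9997.
Δ = 1.9340 − 0.9997 = 0.9343.
(The classical prediction exceeds c; the relativistic result does not.)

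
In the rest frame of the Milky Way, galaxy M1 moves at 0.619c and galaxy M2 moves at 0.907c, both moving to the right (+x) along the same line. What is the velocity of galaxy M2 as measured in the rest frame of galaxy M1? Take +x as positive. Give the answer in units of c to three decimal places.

+0.657c

β_A = 0.619, β_B = 0.907.
Transform to A's frame with the inverse velocity-addition law: u' = (u − v)/(1 − uv/c²), taking u = β_B and v = β_A.
u' = (0.907 − 0.619) / (1 − (0.619)(0.907)) = 0.2880/0.4386 = 0.6567.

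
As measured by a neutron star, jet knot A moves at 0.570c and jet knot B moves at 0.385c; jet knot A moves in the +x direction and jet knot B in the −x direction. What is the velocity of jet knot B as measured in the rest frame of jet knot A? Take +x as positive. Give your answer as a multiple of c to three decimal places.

-0.783c

β_A = 0.570, β_B = -0.385.
Transform to A's frame with the inverse velocity-addition law: u' = (u − v)/(1 − uv/c²), taking u = β_B and v = β_A.
u' = (-0.385 − 0.570) / (1 − (0.570)(-0.385)) = -0.9550/1.2194 = -0.7831.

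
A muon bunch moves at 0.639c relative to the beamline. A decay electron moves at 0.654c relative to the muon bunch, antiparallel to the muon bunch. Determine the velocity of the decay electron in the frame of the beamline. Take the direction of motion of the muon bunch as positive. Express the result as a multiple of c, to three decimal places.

-0.026c

With v = 0.639 and u' = -0.654 (in units of c),
u = (u' + v)/(1 + u'v/c²):
u = (-0.654 + 0.639) / (1 + (-0.654)·0.639) = -0.0150/0.5821 = -0.0258
(Galilean addition would give -0.015c.)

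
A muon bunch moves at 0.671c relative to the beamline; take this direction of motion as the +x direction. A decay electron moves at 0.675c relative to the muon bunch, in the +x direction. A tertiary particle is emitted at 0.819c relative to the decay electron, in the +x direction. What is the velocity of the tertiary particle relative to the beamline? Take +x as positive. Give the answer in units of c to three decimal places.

0.992c

Apply u = (u' + v)/(1 + u'v/c²) successively, working outward toward the beamline.
Start: velocity of the muon bunch relative to the beamline = 0.6710c.
Compose with the decay electron (u' = 0.675 in the muon bunch frame): u_1 = (0.675 + 0.671) / (1 + 0.675·0.671) = 1.3460/1.4529 = 0.9264.
Compose with the tertiary particle (u' = 0.819 in the decay electron frame): u_2 = (0.819 + 0.926) / (1 + 0.819·0.926) = 1.7454/1.7587 = 0.9924.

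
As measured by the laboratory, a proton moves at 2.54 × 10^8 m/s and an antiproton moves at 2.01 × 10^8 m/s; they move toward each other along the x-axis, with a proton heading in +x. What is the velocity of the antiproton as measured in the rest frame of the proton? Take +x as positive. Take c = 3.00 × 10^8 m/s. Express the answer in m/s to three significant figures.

β_A = 0.847, β_B = -0.670 (dividing each by c = 3.00 × 10^8 m/s).
Transform to A's frame with the inverse velocity-addition law: u' = (u − v)/(1 − uv/c²), taking u = β_B and v = β_A.
u' = (-0.670 − 0.847) / (1 − (0.847)(-0.670)) = -1.5167/1.5673 = -0.9677.
u' = -0.9677 × 3.00 × 10^8 m/s.

-2.90 × 10^8 m/s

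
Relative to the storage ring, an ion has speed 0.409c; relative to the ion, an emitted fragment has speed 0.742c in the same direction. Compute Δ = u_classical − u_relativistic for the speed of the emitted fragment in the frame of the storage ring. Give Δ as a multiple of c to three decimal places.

Galilean: u_cl = 0.742 + 0.409 = 1.1510.
Relativistic: u_rel = (0.742 + 0.409) / (1 + 0.742·0.409) = 1.1510/1.3035 = 0.8830.
Δ = 1.1510 − 0.8830 = 0.2680.
(The classical prediction exceeds c; the relativistic result does not.)

Δ = 0.268c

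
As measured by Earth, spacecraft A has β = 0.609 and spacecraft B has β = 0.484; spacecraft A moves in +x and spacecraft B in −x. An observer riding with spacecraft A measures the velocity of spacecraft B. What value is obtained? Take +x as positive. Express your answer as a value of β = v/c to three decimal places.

β = -0.844

β_A = 0.609, β_B = -0.484.
Transform to A's frame with the inverse velocity-addition law: u' = (u − v)/(1 − uv/c²), taking u = β_B and v = β_A.
u' = (-0.484 − 0.609) / (1 − (0.609)(-0.484)) = -1.0930/1.2948 = -0.8442.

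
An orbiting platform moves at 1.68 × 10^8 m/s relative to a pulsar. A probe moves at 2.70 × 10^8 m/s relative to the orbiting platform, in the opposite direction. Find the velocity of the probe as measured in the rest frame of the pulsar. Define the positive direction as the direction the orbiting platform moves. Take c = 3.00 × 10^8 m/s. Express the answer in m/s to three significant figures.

-2.06 × 10^8 m/s

In units of c (dividing by 3.00 × 10^8 m/s): v = 0.560, u' = -0.900.
u = (u' + v)/(1 + u'v/c²):
u = (-0.900 + 0.560) / (1 + (-0.900)·0.560) = -0.3400/0.4960 = -0.6855
Converting back: u = -0.6855 × 3.00 × 10^8 m/s.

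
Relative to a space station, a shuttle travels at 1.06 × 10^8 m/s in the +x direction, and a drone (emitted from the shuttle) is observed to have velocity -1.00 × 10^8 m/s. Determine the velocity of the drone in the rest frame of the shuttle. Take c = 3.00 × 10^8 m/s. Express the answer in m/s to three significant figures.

v = 0.353c, u = -0.333c.
Invert the composition law: u' = (u − v)/(1 − uv/c²).
u' = (-0.333 − 0.353) / (1 − (-0.333)(0.353)) = -0.6867/1.1178 = -0.6143.
u' = -0.6143 × 3.00 × 10^8 m/s.

-1.84 × 10^8 m/s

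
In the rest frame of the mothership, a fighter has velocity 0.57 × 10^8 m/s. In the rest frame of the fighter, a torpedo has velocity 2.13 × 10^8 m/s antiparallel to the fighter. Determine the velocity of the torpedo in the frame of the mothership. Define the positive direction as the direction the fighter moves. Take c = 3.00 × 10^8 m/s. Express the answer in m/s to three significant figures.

-1.80 × 10^8 m/s

In units of c (dividing by 3.00 × 10^8 m/s): v = 0.190, u' = -0.710.
u = (u' + v)/(1 + u'v/c²):
u = (-0.710 + 0.190) / (1 + (-0.710)·0.190) = -0.5200/0.8651 = -0.6011
(Galilean addition would give -0.520c.)
Converting back: u = -0.6011 × 3.00 × 10^8 m/s.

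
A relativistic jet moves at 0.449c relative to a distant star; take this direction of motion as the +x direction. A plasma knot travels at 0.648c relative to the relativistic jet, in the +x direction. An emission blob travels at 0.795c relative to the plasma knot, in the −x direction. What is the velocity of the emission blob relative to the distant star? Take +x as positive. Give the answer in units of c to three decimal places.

Apply u = (u' + v)/(1 + u'v/c²) successively, working outward toward the distant star.
Start: velocity of the relativistic jet relative to the distant star = 0.4490c.
Compose with the plasma knot (u' = 0.648 in the relativistic jet frame): u_1 = (0.648 + 0.449) / (1 + 0.648·0.449) = 1.0970/1.2910 = 0.8498.
Compose with the emission blob (u' = -0.795 in the plasma knot frame): u_2 = (-0.795 + 0.850) / (1 + (-0.795)·0.850) = 0.0548/0.3244 = 0.1688.

+0.169c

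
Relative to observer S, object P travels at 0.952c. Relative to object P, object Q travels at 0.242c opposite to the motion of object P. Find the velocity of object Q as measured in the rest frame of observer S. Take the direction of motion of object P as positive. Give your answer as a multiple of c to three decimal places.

With v = 0.952 and u' = -0.242 (in units of c),
u = (u' + v)/(1 + u'v/c²):
u = (-0.242 + 0.952) / (1 + (-0.242)·0.952) = 0.7100/0.7696 = 0.9225
(Galilean addition would give +0.710c.)

+0.923c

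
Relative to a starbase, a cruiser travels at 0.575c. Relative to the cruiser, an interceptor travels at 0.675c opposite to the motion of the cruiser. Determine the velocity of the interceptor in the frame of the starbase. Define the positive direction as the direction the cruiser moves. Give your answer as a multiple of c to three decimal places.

-0.163c

With v = 0.575 and u' = -0.675 (in units of c),
u = (u' + v)/(1 + u'v/c²):
u = (-0.675 + 0.575) / (1 + (-0.675)·0.575) = -0.1000/0.6119 = -0.1634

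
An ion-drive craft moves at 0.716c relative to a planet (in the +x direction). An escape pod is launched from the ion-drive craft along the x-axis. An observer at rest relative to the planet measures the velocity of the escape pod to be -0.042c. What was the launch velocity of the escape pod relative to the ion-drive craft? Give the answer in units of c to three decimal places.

Invert the composition law: u' = (u − v)/(1 − uv/c²).
u' = (-0.042 − 0.716) / (1 − (-0.042)(0.716)) = -0.7580/1.0301 = -0.7359.

-0.736c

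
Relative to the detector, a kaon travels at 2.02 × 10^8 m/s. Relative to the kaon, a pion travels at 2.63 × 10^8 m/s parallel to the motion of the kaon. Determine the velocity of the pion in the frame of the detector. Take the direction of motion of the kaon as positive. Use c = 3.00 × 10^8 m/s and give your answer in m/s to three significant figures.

In units of c (dividing by 3.00 × 10^8 m/s): v = 0.673, u' = 0.877.
u = (u' + v)/(1 + u'v/c²):
u = (0.877 + 0.673) / (1 + 0.877·0.673) = 1.5500/1.5903 = 0.9747
Converting back: u = 0.9747 × 3.00 × 10^8 m/s.

2.92 × 10^8 m/s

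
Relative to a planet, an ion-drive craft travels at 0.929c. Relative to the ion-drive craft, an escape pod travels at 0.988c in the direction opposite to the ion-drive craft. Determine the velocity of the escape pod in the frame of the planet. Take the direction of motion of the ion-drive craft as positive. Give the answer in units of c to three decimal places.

With v = 0.929 and u' = -0.988 (in units of c),
u = (u' + v)/(1 + u'v/c²):
u = (-0.988 + 0.929) / (1 + (-0.988)·0.929) = -0.0590/0.0821 = -0.7182
(Galilean addition would give -0.059c.)

-0.718c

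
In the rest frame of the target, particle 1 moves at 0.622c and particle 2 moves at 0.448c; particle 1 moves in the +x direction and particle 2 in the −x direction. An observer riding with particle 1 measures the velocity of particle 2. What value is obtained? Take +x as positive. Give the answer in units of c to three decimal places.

β_A = 0.622, β_B = -0.448.
Transform to A's frame with the inverse velocity-addition law: u' = (u − v)/(1 − uv/c²), taking u = β_B and v = β_A.
u' = (-0.448 − 0.622) / (1 − (0.622)(-0.448)) = -1.0700/1.2787 = -0.8368.

-0.837c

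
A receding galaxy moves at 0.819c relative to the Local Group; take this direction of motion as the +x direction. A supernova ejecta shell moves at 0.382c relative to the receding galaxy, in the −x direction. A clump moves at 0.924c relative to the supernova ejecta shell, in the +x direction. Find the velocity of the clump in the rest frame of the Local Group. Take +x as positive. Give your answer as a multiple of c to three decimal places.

+0.983c

Apply u = (u' + v)/(1 + u'v/c²) successively, working outward toward the Local Group.
Start: velocity of the receding galaxy relative to the Local Group = 0.8190c.
Compose with the supernova ejecta shell (u' = -0.382 in the receding galaxy frame): u_1 = (-0.382 + 0.819) / (1 + (-0.382)·0.819) = 0.4370/0.6871 = 0.6360.
Compose with the clump (u' = 0.924 in the supernova ejecta shell frame): u_2 = (0.924 + 0.636) / (1 + 0.924·0.636) = 1.5600/1.5876 = 0.9826.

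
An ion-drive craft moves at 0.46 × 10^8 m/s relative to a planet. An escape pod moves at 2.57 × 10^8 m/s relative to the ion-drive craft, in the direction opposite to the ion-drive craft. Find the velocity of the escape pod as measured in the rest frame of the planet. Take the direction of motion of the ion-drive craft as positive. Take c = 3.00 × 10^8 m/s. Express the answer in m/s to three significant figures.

-2.43 × 10^8 m/s

In units of c (dividing by 3.00 × 10^8 m/s): v = 0.153, u' = -0.857.
u = (u' + v)/(1 + u'v/c²):
u = (-0.857 + 0.153) / (1 + (-0.857)·0.153) = -0.7033/0.8686 = -0.8097
Converting back: u = -0.8097 × 3.00 × 10^8 m/s.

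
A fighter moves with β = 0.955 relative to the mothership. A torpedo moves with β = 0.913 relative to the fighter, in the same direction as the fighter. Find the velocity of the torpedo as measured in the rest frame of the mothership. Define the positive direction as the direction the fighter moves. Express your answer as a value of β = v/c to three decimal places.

With v = 0.955 and u' = 0.913 (in units of c),
u = (u' + v)/(1 + u'v/c²):
u = (0.913 + 0.955) / (1 + 0.913·0.955) = 1.8680/1.8719 = 0.9979

β = 0.998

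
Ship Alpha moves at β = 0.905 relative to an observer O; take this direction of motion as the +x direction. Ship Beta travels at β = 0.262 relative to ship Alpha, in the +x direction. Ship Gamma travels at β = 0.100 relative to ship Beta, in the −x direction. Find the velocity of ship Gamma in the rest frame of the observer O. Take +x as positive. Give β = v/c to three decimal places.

Apply u = (u' + v)/(1 + u'v/c²) successively, working outward toward the observer O.
Start: velocity of ship Alpha relative to the observer O = 0.9050c.
Compose with ship Beta (u' = 0.262 in ship Alpha frame): u_1 = (0.262 + 0.905) / (1 + 0.262·0.905) = 1.1670/1.2371 = 0.9433.
Compose with ship Gamma (u' = -0.100 in ship Beta frame): u_2 = (-0.100 + 0.943) / (1 + (-0.100)·0.943) = 0.8433/0.9057 = 0.9312.

β = +0.931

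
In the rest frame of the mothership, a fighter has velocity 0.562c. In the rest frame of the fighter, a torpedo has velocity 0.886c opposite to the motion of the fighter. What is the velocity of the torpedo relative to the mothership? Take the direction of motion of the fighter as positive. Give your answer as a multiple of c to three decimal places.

-0.645c

With v = 0.562 and u' = -0.886 (in units of c),
u = (u' + v)/(1 + u'v/c²):
u = (-0.886 + 0.562) / (1 + (-0.886)·0.562) = -0.3240/0.5021 = -0.6453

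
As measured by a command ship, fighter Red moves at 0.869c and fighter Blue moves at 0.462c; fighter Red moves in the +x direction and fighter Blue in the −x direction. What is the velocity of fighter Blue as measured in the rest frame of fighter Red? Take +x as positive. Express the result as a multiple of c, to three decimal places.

-0.950c

β_A = 0.869, β_B = -0.462.
Transform to A's frame with the inverse velocity-addition law: u' = (u − v)/(1 − uv/c²), taking u = β_B and v = β_A.
u' = (-0.462 − 0.869) / (1 − (0.869)(-0.462)) = -1.3310/1.4015 = -0.9497.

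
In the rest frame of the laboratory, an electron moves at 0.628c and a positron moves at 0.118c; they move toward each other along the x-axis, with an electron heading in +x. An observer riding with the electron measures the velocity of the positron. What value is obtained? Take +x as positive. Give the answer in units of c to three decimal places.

-0.695c

β_A = 0.628, β_B = -0.118.
Transform to A's frame with the inverse velocity-addition law: u' = (u − v)/(1 − uv/c²), taking u = β_B and v = β_A.
u' = (-0.118 − 0.628) / (1 − (0.628)(-0.118)) = -0.7460/1.0741 = -0.6945.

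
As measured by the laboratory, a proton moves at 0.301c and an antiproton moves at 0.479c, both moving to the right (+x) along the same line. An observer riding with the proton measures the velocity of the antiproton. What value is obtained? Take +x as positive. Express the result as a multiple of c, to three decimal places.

β_A = 0.301, β_B = 0.479.
Transform to A's frame with the inverse velocity-addition law: u' = (u − v)/(1 − uv/c²), taking u = β_B and v = β_A.
u' = (0.479 − 0.301) / (1 − (0.301)(0.479)) = 0.1780/0.8558 = 0.2080.

+0.208c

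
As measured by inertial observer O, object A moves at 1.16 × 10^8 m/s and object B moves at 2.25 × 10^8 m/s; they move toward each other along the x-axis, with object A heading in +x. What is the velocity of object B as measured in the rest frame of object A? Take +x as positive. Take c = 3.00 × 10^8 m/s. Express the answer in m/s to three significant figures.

-2.64 × 10^8 m/s

β_A = 0.387, β_B = -0.750 (dividing each by c = 3.00 × 10^8 m/s).
Transform to A's frame with the inverse velocity-addition law: u' = (u − v)/(1 − uv/c²), taking u = β_B and v = β_A.
u' = (-0.750 − 0.387) / (1 − (0.387)(-0.750)) = -1.1367/1.2900 = -0.8811.
u' = -0.8811 × 3.00 × 10^8 m/s.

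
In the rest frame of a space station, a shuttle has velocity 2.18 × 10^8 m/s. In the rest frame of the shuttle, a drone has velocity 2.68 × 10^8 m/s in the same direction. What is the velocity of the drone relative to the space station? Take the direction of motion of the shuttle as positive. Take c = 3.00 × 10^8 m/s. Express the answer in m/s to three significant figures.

2.95 × 10^8 m/s

In units of c (dividing by 3.00 × 10^8 m/s): v = 0.727, u' = 0.893.
u = (u' + v)/(1 + u'v/c²):
u = (0.893 + 0.727) / (1 + 0.893·0.727) = 1.6200/1.6492 = 0.9823
(Galilean addition would give +1.620c, exceeding c.)
Converting back: u = 0.9823 × 3.00 × 10^8 m/s.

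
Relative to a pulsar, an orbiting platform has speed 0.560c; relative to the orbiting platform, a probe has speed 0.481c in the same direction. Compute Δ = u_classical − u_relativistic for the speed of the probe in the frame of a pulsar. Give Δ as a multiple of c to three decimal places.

Δ = 0.221c

Galilean: u_cl = 0.481 + 0.560 = 1.0410.
Relativistic: u_rel = (0.481 + 0.560) / (1 + 0.481·0.560) = 1.0410/1.2694 = 0.8201.
Δ = 1.0410 − 0.8201 = 0.2209.
(The classical prediction exceeds c; the relativistic result does not.)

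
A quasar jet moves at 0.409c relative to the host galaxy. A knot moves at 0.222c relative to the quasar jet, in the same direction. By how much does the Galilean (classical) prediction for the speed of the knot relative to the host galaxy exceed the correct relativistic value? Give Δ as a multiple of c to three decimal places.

Galilean: u_cl = 0.222 + 0.409 = 0.6310.
Relativistic: u_rel = (0.222 + 0.409) / (1 + 0.222·0.409) = 0.6310/1.0908 = 0.5785.
Δ = 0.6310 − 0.5785 = 0.0525.

Δ = 0.053c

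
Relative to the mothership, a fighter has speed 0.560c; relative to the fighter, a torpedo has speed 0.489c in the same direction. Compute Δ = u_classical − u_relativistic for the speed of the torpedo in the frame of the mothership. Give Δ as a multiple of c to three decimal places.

Δ = 0.226c

Galilean: u_cl = 0.489 + 0.560 = 1.0490.
Relativistic: u_rel = (0.489 + 0.560) / (1 + 0.489·0.560) = 1.0490/1.2738 = 0.8235.
Δ = 1.0490 − 0.8235 = 0.2255.
(The classical prediction exceeds c; the relativistic result does not.)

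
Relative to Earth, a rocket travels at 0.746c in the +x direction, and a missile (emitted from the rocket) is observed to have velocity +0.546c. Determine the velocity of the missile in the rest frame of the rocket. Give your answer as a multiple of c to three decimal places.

-0.337c

Invert the composition law: u' = (u − v)/(1 − uv/c²).
u' = (0.546 − 0.746) / (1 − (0.546)(0.746)) = -0.2000/0.5927 = -0.3374.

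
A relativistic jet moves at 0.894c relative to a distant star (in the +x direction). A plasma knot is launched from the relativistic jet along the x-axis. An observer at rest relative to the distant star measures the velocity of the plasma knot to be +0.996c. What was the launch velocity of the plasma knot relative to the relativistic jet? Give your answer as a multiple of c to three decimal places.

+0.931c

Invert the composition law: u' = (u − v)/(1 − uv/c²).
u' = (0.996 − 0.894) / (1 − (0.996)(0.894)) = 0.1020/0.1096 = 0.9309.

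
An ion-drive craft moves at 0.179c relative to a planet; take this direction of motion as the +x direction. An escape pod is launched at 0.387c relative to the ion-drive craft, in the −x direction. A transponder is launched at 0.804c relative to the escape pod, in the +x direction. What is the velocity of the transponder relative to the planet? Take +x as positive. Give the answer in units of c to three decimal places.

Apply u = (u' + v)/(1 + u'v/c²) successively, working outward toward the planet.
Start: velocity of the ion-drive craft relative to the planet = 0.1790c.
Compose with the escape pod (u' = -0.387 in the ion-drive craft frame): u_1 = (-0.387 + 0.179) / (1 + (-0.387)·0.179) = -0.2080/0.9307 = -0.2235.
Compose with the transponder (u' = 0.804 in the escape pod frame): u_2 = (0.804 + (-0.223)) / (1 + 0.804·(-0.223)) = 0.5805/0.8203 = 0.7077.

+0.708c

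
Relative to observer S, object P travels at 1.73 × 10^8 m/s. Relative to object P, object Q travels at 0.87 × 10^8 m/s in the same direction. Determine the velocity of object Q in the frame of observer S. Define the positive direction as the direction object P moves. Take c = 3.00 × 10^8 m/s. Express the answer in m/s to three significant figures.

2.23 × 10^8 m/s

In units of c (dividing by 3.00 × 10^8 m/s): v = 0.577, u' = 0.290.
u = (u' + v)/(1 + u'v/c²):
u = (0.290 + 0.577) / (1 + 0.290·0.577) = 0.8667/1.1672 = 0.7425
(Galilean addition would give +0.867c.)
Converting back: u = 0.7425 × 3.00 × 10^8 m/s.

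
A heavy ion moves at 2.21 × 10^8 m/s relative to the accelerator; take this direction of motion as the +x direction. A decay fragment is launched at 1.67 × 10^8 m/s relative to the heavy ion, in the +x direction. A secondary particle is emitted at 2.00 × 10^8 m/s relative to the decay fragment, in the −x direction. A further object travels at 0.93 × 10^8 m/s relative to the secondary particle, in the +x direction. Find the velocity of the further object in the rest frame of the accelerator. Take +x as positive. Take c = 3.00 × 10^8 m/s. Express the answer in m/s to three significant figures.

+2.39 × 10^8 m/s

Apply u = (u' + v)/(1 + u'v/c²) successively, working outward toward the accelerator.
(Dividing each given speed by c = 3.00 × 10^8 m/s to work in units of c.)
Start: velocity of the heavy ion relative to the accelerator = 0.7367c.
Compose with the decay fragment (u' = 0.557 in the heavy ion frame): u_1 = (0.557 + 0.737) / (1 + 0.557·0.737) = 1.2933/1.4101 = 0.9172.
Compose with the secondary particle (u' = -0.667 in the decay fragment frame): u_2 = (-0.667 + 0.917) / (1 + (-0.667)·0.917) = 0.2505/0.3885 = 0.6448.
Compose with the further object (u' = 0.310 in the secondary particle frame): u_3 = (0.310 + 0.645) / (1 + 0.310·0.645) = 0.9548/1.1999 = 0.7958.
So u = 0.7958 × 3.00 × 10^8 m/s.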